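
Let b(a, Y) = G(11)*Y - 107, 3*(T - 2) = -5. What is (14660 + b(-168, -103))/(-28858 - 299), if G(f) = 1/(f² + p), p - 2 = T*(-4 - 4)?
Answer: -1751108/3508559 ≈ -0.49910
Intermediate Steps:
T = ⅓ (T = 2 + (⅓)*(-5) = 2 - 5/3 = ⅓ ≈ 0.33333)
p = -⅔ (p = 2 + (-4 - 4)/3 = 2 + (⅓)*(-8) = 2 - 8/3 = -⅔ ≈ -0.66667)
G(f) = 1/(-⅔ + f²) (G(f) = 1/(f² - ⅔) = 1/(-⅔ + f²))
b(a, Y) = -107 + 3*Y/361 (b(a, Y) = (3/(-2 + 3*11²))*Y - 107 = (3/(-2 + 3*121))*Y - 107 = (3/(-2 + 363))*Y - 107 = (3/361)*Y - 107 = (3*(1/361))*Y - 107 = 3*Y/361 - 107 = -107 + 3*Y/361)
(14660 + b(-168, -103))/(-28858 - 299) = (14660 + (-107 + (3/361)*(-103)))/(-28858 - 299) = (14660 + (-107 - 309/361))/(-29157) = (14660 - 38936/361)*(-1/29157) = (5253324/361)*(-1/29157) = -1751108/3508559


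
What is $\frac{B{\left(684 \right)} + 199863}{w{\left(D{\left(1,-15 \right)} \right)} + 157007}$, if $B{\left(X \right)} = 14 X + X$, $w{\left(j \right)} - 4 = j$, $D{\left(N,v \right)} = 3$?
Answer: $\frac{23347}{17446} \approx 1.3382$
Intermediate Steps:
$w{\left(j \right)} = 4 + j$
$B{\left(X \right)} = 15 X$
$\frac{B{\left(684 \right)} + 199863}{w{\left(D{\left(1,-15 \right)} \right)} + 157007} = \frac{15 \cdot 684 + 199863}{\left(4 + 3\right) + 157007} = \frac{10260 + 199863}{7 + 157007} = \frac{210123}{157014} = 210123 \cdot \frac{1}{157014} = \frac{23347}{17446}$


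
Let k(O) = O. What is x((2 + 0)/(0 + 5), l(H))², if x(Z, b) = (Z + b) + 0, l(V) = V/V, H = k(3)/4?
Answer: 49/25 ≈ 1.9600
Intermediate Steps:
H = ¾ (H = 3/4 = 3*(¼) = ¾ ≈ 0.75000)
l(V) = 1
x(Z, b) = Z + b
x((2 + 0)/(0 + 5), l(H))² = ((2 + 0)/(0 + 5) + 1)² = (2/5 + 1)² = (2*(⅕) + 1)² = (⅖ + 1)² = (7/5)² = 49/25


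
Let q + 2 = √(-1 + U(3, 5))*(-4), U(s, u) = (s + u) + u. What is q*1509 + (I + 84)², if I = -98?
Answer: -2822 - 12072*√3 ≈ -23731.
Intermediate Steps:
U(s, u) = s + 2*u
q = -2 - 8*√3 (q = -2 + √(-1 + (3 + 2*5))*(-4) = -2 + √(-1 + (3 + 10))*(-4) = -2 + √(-1 + 13)*(-4) = -2 + √12*(-4) = -2 + (2*√3)*(-4) = -2 - 8*√3 ≈ -15.856)
q*1509 + (I + 84)² = (-2 - 8*√3)*1509 + (-98 + 84)² = (-3018 - 12072*√3) + (-14)² = (-3018 - 12072*√3) + 196 = -2822 - 12072*√3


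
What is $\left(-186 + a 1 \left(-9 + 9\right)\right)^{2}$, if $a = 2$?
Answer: $34596$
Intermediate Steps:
$\left(-186 + a 1 \left(-9 + 9\right)\right)^{2} = \left(-186 + 2 \cdot 1 \left(-9 + 9\right)\right)^{2} = \left(-186 + 2 \cdot 0\right)^{2} = \left(-186 + 0\right)^{2} = \left(-186\right)^{2} = 34596$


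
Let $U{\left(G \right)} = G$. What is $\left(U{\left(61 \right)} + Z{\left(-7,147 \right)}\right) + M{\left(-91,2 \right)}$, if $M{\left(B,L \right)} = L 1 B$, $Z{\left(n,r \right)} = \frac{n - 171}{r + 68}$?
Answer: $- \frac{26193}{215} \approx -121.83$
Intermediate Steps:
$Z{\left(n,r \right)} = \frac{-171 + n}{68 + r}$
$M{\left(B,L \right)} = B L$ ($M{\left(B,L \right)} = L B = B L$)
$\left(U{\left(61 \right)} + Z{\left(-7,147 \right)}\right) + M{\left(-91,2 \right)} = \left(61 + \frac{-171 - 7}{68 + 147}\right) - 182 = \left(61 + \frac{1}{215} \left(-178\right)\right) - 182 = \left(61 - \frac{178}{215}\right) - 182 = \frac{12937}{215} - 182 = - \frac{26193}{215}$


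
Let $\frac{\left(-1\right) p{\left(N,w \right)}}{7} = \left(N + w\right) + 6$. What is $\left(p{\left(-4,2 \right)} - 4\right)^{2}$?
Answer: $1024$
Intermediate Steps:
$p{\left(N,w \right)} = -42 - 7 N - 7 w$ ($p{\left(N,w \right)} = - 7 \left(\left(N + w\right) + 6\right) = - 7 \left(6 + N + w\right) = -42 - 7 N - 7 w$)
$\left(p{\left(-4,2 \right)} - 4\right)^{2} = \left(\left(-42 - -28 - 14\right) - 4\right)^{2} = \left(\left(-42 + 28 - 14\right) - 4\right)^{2} = \left(-28 - 4\right)^{2} = \left(-32\right)^{2} = 1024$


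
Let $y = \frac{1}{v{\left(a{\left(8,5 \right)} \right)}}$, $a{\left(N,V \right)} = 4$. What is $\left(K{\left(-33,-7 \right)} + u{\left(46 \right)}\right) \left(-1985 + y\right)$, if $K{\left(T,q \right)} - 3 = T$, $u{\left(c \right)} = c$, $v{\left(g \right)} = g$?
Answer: $-31756$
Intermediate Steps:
$K{\left(T,q \right)} = 3 + T$
$y = \frac{1}{4} \approx 0.25$
$\left(K{\left(-33,-7 \right)} + u{\left(46 \right)}\right) \left(-1985 + y\right) = \left(\left(3 - 33\right) + 46\right) \left(-1985 + \frac{1}{4}\right) = \left(-30 + 46\right) \left(- \frac{7939}{4}\right) = 16 \left(- \frac{7939}{4}\right) = -31756$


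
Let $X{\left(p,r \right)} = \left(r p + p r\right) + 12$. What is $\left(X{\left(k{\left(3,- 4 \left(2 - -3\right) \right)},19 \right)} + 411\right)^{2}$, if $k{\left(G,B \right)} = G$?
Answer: $288369$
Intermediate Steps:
$X{\left(p,r \right)} = 12 + 2 p r$ ($X{\left(p,r \right)} = \left(p r + p r\right) + 12 = 2 p r + 12 = 12 + 2 p r$)
$\left(X{\left(k{\left(3,- 4 \left(2 - -3\right) \right)},19 \right)} + 411\right)^{2} = \left(\left(12 + 2 \cdot 3 \cdot 19\right) + 411\right)^{2} = \left(\left(12 + 114\right) + 411\right)^{2} = \left(126 + 411\right)^{2} = 537^{2} = 288369$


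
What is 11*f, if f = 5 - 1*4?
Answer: 11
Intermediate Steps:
f = 1 (f = 5 - 4 = 1)
11*f = 11*1 = 11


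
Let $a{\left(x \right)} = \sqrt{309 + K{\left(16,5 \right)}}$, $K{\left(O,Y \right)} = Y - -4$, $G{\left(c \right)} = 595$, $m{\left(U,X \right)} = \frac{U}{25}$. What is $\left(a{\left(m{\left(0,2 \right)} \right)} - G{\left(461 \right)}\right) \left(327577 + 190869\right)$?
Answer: $-308475370 + 518446 \sqrt{318} \approx -2.9923 \cdot 10^{8}$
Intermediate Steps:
$m{\left(U,X \right)} = \frac{U}{25}$ ($m{\left(U,X \right)} = U \frac{1}{25} = \frac{U}{25}$)
$K{\left(O,Y \right)} = 4 + Y$ ($K{\left(O,Y \right)} = Y + 4 = 4 + Y$)
$a{\left(x \right)} = \sqrt{318}$ ($a{\left(x \right)} = \sqrt{309 + \left(4 + 5\right)} = \sqrt{309 + 9} = \sqrt{318}$)
$\left(a{\left(m{\left(0,2 \right)} \right)} - G{\left(461 \right)}\right) \left(327577 + 190869\right) = \left(\sqrt{318} - 595\right) \left(327577 + 190869\right) = \left(\sqrt{318} - 595\right) 518446 = \left(-595 + \sqrt{318}\right) 518446 = -308475370 + 518446 \sqrt{318}$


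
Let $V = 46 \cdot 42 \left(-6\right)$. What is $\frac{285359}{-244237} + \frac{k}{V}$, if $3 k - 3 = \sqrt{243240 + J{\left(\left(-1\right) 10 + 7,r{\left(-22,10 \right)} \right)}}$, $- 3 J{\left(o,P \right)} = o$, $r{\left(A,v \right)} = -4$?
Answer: $- \frac{20547365}{17585064} - \frac{\sqrt{243241}}{34776} \approx -1.1826$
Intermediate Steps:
$J{\left(o,P \right)} = - \frac{o}{3}$
$V = -11592$ ($V = 1932 \left(-6\right) = -11592$)
$k = 1 + \frac{\sqrt{243241}}{3}$ ($k = 1 + \frac{\sqrt{243240 - \frac{\left(-1\right) 10 + 7}{3}}}{3} = 1 + \frac{\sqrt{243240 - \frac{-10 + 7}{3}}}{3} = 1 + \frac{\sqrt{243240 - -1}}{3} = 1 + \frac{\sqrt{243240 + 1}}{3} = 1 + \frac{\sqrt{243241}}{3} \approx 165.4$)
$\frac{285359}{-244237} + \frac{k}{V} = \frac{285359}{-244237} + \frac{1 + \frac{\sqrt{243241}}{3}}{-11592} = 285359 \left(- \frac{1}{244237}\right) + \left(1 + \frac{\sqrt{243241}}{3}\right) \left(- \frac{1}{11592}\right) = - \frac{285359}{244237} - \left(\frac{1}{11592} + \frac{\sqrt{243241}}{34776}\right) = - \frac{20547365}{17585064} - \frac{\sqrt{243241}}{34776}$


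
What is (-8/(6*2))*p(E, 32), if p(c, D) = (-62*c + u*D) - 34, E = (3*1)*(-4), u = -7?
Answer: -324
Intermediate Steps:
E = -12 (E = 3*(-4) = -12)
p(c, D) = -34 - 62*c - 7*D (p(c, D) = (-62*c - 7*D) - 34 = -34 - 62*c - 7*D)
(-8/(6*2))*p(E, 32) = (-8/(6*2))*(-34 - 62*(-12) - 7*32) = (-8/12)*(-34 + 744 - 224) = -8*1/12*486 = -2/3*486 = -324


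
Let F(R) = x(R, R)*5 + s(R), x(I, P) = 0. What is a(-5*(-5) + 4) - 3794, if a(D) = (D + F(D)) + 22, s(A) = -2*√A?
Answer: -3743 - 2*√29 ≈ -3753.8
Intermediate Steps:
F(R) = -2*√R (F(R) = 0*5 - 2*√R = 0 - 2*√R = -2*√R)
a(D) = 22 + D - 2*√D (a(D) = (D - 2*√D) + 22 = 22 + D - 2*√D)
a(-5*(-5) + 4) - 3794 = (22 + (-5*(-5) + 4) - 2*√(-5*(-5) + 4)) - 3794 = (22 + (25 + 4) - 2*√(25 + 4)) - 3794 = (22 + 29 - 2*√29) - 3794 = (51 - 2*√29) - 3794 = -3743 - 2*√29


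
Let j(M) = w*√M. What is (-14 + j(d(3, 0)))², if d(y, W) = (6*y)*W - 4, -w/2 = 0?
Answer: 196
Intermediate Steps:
w = 0 (w = -2*0 = 0)
d(y, W) = -4 + 6*W*y (d(y, W) = 6*W*y - 4 = -4 + 6*W*y)
j(M) = 0 (j(M) = 0*√M = 0)
(-14 + j(d(3, 0)))² = (-14 + 0)² = (-14)² = 196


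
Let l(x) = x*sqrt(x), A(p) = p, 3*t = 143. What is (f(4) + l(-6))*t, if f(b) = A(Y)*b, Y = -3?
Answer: -572 - 286*I*sqrt(6) ≈ -572.0 - 700.55*I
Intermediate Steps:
t = 143/3 (t = (1/3)*143 = 143/3 ≈ 47.667)
f(b) = -3*b
l(x) = x**(3/2)
(f(4) + l(-6))*t = (-3*4 + (-6)**(3/2))*(143/3) = (-12 - 6*I*sqrt(6))*(143/3) = -572 - 286*I*sqrt(6)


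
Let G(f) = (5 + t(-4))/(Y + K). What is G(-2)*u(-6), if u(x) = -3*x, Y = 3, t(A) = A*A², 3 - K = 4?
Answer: -531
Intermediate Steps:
K = -1 (K = 3 - 1*4 = 3 - 4 = -1)
t(A) = A³
G(f) = -59/2 (G(f) = (5 + (-4)³)/(3 - 1) = (5 - 64)/2 = -59*½ = -59/2)
G(-2)*u(-6) = -(-177)*(-6)/2 = -59/2*18 = -531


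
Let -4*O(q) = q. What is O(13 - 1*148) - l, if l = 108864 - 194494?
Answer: 342655/4 ≈ 85664.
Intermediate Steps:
l = -85630
O(q) = -q/4
O(13 - 1*148) - l = -(13 - 1*148)/4 - 1*(-85630) = -(13 - 148)/4 + 85630 = -¼*(-135) + 85630 = 135/4 + 85630 = 342655/4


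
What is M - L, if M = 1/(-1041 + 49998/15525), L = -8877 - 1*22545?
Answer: 168752128623/5370509 ≈ 31422.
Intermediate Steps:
L = -31422 (L = -8877 - 22545 = -31422)
M = -5175/5370509 (M = 1/(-1041 + 49998*(1/15525)) = 1/(-1041 + 16666/5175) = 1/(-5370509/5175) = -5175/5370509 ≈ -0.00096360)
M - L = -5175/5370509 - 1*(-31422) = -5175/5370509 + 31422 = 168752128623/5370509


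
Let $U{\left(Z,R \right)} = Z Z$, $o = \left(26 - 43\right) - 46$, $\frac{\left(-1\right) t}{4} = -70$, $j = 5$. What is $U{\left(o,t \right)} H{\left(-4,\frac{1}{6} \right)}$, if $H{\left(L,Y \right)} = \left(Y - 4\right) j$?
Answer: $- \frac{152145}{2} \approx -76073.0$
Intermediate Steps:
$t = 280$ ($t = \left(-4\right) \left(-70\right) = 280$)
$o = -63$ ($o = -17 - 46 = -63$)
$H{\left(L,Y \right)} = -20 + 5 Y$ ($H{\left(L,Y \right)} = \left(Y - 4\right) 5 = \left(-4 + Y\right) 5 = -20 + 5 Y$)
$U{\left(Z,R \right)} = Z^{2}$
$U{\left(o,t \right)} H{\left(-4,\frac{1}{6} \right)} = \left(-63\right)^{2} \left(-20 + \frac{5}{6}\right) = 3969 \left(-20 + 5 \cdot \frac{1}{6}\right) = 3969 \left(-20 + \frac{5}{6}\right) = 3969 \left(- \frac{115}{6}\right) = - \frac{152145}{2}$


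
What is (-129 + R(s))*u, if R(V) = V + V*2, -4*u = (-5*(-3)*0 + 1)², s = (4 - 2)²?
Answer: 117/4 ≈ 29.250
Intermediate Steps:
s = 4 (s = 2² = 4)
u = -¼ (u = -(-5*(-3)*0 + 1)²/4 = -(15*0 + 1)²/4 = -(0 + 1)²/4 = -¼*1² = -¼*1 = -¼ ≈ -0.25000)
R(V) = 3*V (R(V) = V + 2*V = 3*V)
(-129 + R(s))*u = (-129 + 3*4)*(-¼) = (-129 + 12)*(-¼) = -117*(-¼) = 117/4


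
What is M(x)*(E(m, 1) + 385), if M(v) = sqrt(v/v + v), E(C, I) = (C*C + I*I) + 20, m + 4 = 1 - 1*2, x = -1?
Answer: 0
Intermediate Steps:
m = -5 (m = -4 + (1 - 1*2) = -4 + (1 - 2) = -4 - 1 = -5)
E(C, I) = 20 + C**2 + I**2 (E(C, I) = (C**2 + I**2) + 20 = 20 + C**2 + I**2)
M(v) = sqrt(1 + v)
M(x)*(E(m, 1) + 385) = sqrt(1 - 1)*((20 + (-5)**2 + 1**2) + 385) = sqrt(0)*((20 + 25 + 1) + 385) = 0*(46 + 385) = 0*431 = 0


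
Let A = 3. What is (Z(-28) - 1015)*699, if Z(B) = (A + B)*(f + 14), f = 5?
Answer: -1041510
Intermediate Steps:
Z(B) = 57 + 19*B (Z(B) = (3 + B)*(5 + 14) = (3 + B)*19 = 57 + 19*B)
(Z(-28) - 1015)*699 = ((57 + 19*(-28)) - 1015)*699 = ((57 - 532) - 1015)*699 = (-475 - 1015)*699 = -1490*699 = -1041510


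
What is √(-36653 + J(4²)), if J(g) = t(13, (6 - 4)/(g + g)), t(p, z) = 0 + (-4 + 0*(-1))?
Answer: 3*I*√4073 ≈ 191.46*I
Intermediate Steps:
t(p, z) = -4 (t(p, z) = 0 + (-4 + 0) = 0 - 4 = -4)
J(g) = -4
√(-36653 + J(4²)) = √(-36653 - 4) = √(-36657) = 3*I*√4073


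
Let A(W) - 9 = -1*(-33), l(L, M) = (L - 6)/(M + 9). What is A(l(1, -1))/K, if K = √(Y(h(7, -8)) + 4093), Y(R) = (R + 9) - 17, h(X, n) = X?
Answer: 7*√1023/341 ≈ 0.65657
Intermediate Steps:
Y(R) = -8 + R (Y(R) = (9 + R) - 17 = -8 + R)
l(L, M) = (-6 + L)/(9 + M)
K = 2*√1023 (K = √((-8 + 7) + 4093) = √(-1 + 4093) = √4092 = 2*√1023 ≈ 63.969)
A(W) = 42 (A(W) = 9 - 1*(-33) = 9 + 33 = 42)
A(l(1, -1))/K = 42/((2*√1023)) = 42*(√1023/2046) = 7*√1023/341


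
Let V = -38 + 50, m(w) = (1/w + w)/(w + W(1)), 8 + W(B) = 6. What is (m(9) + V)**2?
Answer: 702244/3969 ≈ 176.93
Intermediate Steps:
W(B) = -2 (W(B) = -8 + 6 = -2)
m(w) = (w + 1/w)/(-2 + w) (m(w) = (1/w + w)/(w - 2) = (w + 1/w)/(-2 + w))
V = 12
(m(9) + V)**2 = ((1 + 9**2)/(9*(-2 + 9)) + 12)**2 = ((1/9)*(1 + 81)/7 + 12)**2 = ((1/9)*(1/7)*82 + 12)**2 = (82/63 + 12)**2 = (838/63)**2 = 702244/3969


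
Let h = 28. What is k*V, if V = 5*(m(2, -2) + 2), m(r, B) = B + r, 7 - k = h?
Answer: -210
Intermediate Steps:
k = -21 (k = 7 - 1*28 = 7 - 28 = -21)
V = 10 (V = 5*((-2 + 2) + 2) = 5*(0 + 2) = 5*2 = 10)
k*V = -21*10 = -210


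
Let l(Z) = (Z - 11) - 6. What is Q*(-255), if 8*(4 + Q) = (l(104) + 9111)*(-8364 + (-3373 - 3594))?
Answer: 17979357675/4 ≈ 4.4948e+9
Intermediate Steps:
l(Z) = -17 + Z (l(Z) = (-11 + Z) - 6 = -17 + Z)
Q = -70507285/4 (Q = -4 + (((-17 + 104) + 9111)*(-8364 + (-3373 - 3594)))/8 = -4 + ((87 + 9111)*(-8364 - 6967))/8 = -4 + (9198*(-15331))/8 = -4 + (1/8)*(-141014538) = -4 - 70507269/4 = -70507285/4 ≈ -1.7627e+7)
Q*(-255) = -70507285/4*(-255) = 17979357675/4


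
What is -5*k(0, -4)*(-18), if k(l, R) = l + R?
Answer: -360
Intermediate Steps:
k(l, R) = R + l
-5*k(0, -4)*(-18) = -5*(-4 + 0)*(-18) = -5*(-4)*(-18) = 20*(-18) = -360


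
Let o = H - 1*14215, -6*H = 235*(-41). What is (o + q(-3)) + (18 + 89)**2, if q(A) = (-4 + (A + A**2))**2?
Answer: -6937/6 ≈ -1156.2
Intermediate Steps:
q(A) = (-4 + A + A**2)**2
H = 9635/6 (H = -235*(-41)/6 = -1/6*(-9635) = 9635/6 ≈ 1605.8)
o = -75655/6 (o = 9635/6 - 1*14215 = 9635/6 - 14215 = -75655/6 ≈ -12609.)
(o + q(-3)) + (18 + 89)**2 = (-75655/6 + (-4 - 3 + (-3)**2)**2) + (18 + 89)**2 = (-75655/6 + (-4 - 3 + 9)**2) + 107**2 = (-75655/6 + 2**2) + 11449 = (-75655/6 + 4) + 11449 = -75631/6 + 11449 = -6937/6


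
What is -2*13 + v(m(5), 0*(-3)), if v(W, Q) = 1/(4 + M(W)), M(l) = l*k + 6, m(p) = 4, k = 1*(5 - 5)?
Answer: -259/10 ≈ -25.900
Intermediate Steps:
k = 0 (k = 1*0 = 0)
M(l) = 6 (M(l) = l*0 + 6 = 0 + 6 = 6)
v(W, Q) = ⅒ (v(W, Q) = 1/(4 + 6) = 1/10 = ⅒)
-2*13 + v(m(5), 0*(-3)) = -2*13 + ⅒ = -26 + ⅒ = -259/10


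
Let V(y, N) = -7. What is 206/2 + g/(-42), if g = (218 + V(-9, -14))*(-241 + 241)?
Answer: 103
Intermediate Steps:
g = 0 (g = (218 - 7)*(-241 + 241) = 211*0 = 0)
206/2 + g/(-42) = 206/2 + 0/(-42) = 206*(1/2) + 0*(-1/42) = 103 + 0 = 103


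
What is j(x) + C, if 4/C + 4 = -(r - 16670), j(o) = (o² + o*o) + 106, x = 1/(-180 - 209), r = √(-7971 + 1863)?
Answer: 556914369443717/5253896594768 + I*√1527/34720208 ≈ 106.0 + 1.1255e-6*I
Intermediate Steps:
r = 2*I*√1527 (r = √(-6108) = 2*I*√1527 ≈ 78.154*I)
x = -1/389 (x = 1/(-389) = -1/389 ≈ -0.0025707)
j(o) = 106 + 2*o² (j(o) = (o² + o²) + 106 = 2*o² + 106 = 106 + 2*o²)
C = 4/(16666 - 2*I*√1527) (C = 4/(-4 - (2*I*√1527 - 16670)) = 4/(-4 - (-16670 + 2*I*√1527)) = 4/(-4 + (16670 - 2*I*√1527)) = 4/(16666 - 2*I*√1527) ≈ 0.00024 + 1.1255e-6*I)
j(x) + C = (106 + 2*(-1/389)²) + (8333/34720208 + I*√1527/34720208) = (106 + 2*(1/151321)) + (8333/34720208 + I*√1527/34720208) = (106 + 2/151321) + (8333/34720208 + I*√1527/34720208) = 16040028/151321 + (8333/34720208 + I*√1527/34720208) = 556914369443717/5253896594768 + I*√1527/34720208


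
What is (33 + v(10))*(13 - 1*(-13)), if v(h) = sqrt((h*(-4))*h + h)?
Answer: 858 + 26*I*sqrt(390) ≈ 858.0 + 513.46*I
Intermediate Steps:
v(h) = sqrt(h - 4*h**2) (v(h) = sqrt((-4*h)*h + h) = sqrt(-4*h**2 + h) = sqrt(h - 4*h**2))
(33 + v(10))*(13 - 1*(-13)) = (33 + sqrt(10*(1 - 4*10)))*(13 - 1*(-13)) = (33 + sqrt(10*(1 - 40)))*(13 + 13) = (33 + sqrt(10*(-39)))*26 = (33 + sqrt(-390))*26 = (33 + I*sqrt(390))*26 = 858 + 26*I*sqrt(390)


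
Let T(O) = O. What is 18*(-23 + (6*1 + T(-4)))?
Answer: -378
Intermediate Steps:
18*(-23 + (6*1 + T(-4))) = 18*(-23 + (6*1 - 4)) = 18*(-23 + (6 - 4)) = 18*(-23 + 2) = 18*(-21) = -378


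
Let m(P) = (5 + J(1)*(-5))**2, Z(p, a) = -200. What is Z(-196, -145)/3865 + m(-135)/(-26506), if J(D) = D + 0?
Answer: -40/773 ≈ -0.051746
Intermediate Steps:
J(D) = D
m(P) = 0 (m(P) = (5 + 1*(-5))**2 = (5 - 5)**2 = 0**2 = 0)
Z(-196, -145)/3865 + m(-135)/(-26506) = -200/3865 + 0/(-26506) = -200*1/3865 + 0*(-1/26506) = -40/773 + 0 = -40/773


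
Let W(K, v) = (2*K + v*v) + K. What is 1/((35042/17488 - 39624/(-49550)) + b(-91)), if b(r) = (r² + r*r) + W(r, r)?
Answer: 216632600/5323270300903 ≈ 4.0695e-5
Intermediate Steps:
W(K, v) = v² + 3*K (W(K, v) = (2*K + v²) + K = (v² + 2*K) + K = v² + 3*K)
b(r) = 3*r + 3*r² (b(r) = (r² + r*r) + (r² + 3*r) = (r² + r²) + (r² + 3*r) = 2*r² + (r² + 3*r) = 3*r + 3*r²)
1/((35042/17488 - 39624/(-49550)) + b(-91)) = 1/((35042/17488 - 39624/(-49550)) + 3*(-91)*(1 - 91)) = 1/((35042*(1/17488) - 39624*(-1/49550)) + 3*(-91)*(-90)) = 1/((17521/8744 + 19812/24775) + 24570) = 1/(607318903/216632600 + 24570) = 1/(5323270300903/216632600) = 216632600/5323270300903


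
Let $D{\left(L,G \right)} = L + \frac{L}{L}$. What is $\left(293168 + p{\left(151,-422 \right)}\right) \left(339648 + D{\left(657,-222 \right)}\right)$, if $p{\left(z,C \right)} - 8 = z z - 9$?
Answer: $107525806208$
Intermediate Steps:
$p{\left(z,C \right)} = -1 + z^{2}$ ($p{\left(z,C \right)} = 8 + \left(z z - 9\right) = 8 + \left(z^{2} - 9\right) = 8 + \left(-9 + z^{2}\right) = -1 + z^{2}$)
$D{\left(L,G \right)} = 1 + L$ ($D{\left(L,G \right)} = L + 1 = 1 + L$)
$\left(293168 + p{\left(151,-422 \right)}\right) \left(339648 + D{\left(657,-222 \right)}\right) = \left(293168 - \left(1 - 151^{2}\right)\right) \left(339648 + \left(1 + 657\right)\right) = \left(293168 + \left(-1 + 22801\right)\right) \left(339648 + 658\right) = \left(293168 + 22800\right) 340306 = 315968 \cdot 340306 = 107525806208$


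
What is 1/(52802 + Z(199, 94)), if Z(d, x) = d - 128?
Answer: 1/52873 ≈ 1.8913e-5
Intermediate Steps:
Z(d, x) = -128 + d
1/(52802 + Z(199, 94)) = 1/(52802 + (-128 + 199)) = 1/(52802 + 71) = 1/52873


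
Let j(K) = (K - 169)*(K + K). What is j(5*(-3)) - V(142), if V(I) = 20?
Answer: 5500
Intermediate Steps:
j(K) = 2*K*(-169 + K) (j(K) = (-169 + K)*(2*K) = 2*K*(-169 + K))
j(5*(-3)) - V(142) = 2*(5*(-3))*(-169 + 5*(-3)) - 1*20 = 2*(-15)*(-169 - 15) - 20 = 2*(-15)*(-184) - 20 = 5520 - 20 = 5500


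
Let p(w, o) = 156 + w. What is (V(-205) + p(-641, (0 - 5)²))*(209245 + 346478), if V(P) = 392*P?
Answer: -44927425935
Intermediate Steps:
(V(-205) + p(-641, (0 - 5)²))*(209245 + 346478) = (392*(-205) + (156 - 641))*(209245 + 346478) = (-80360 - 485)*555723 = -80845*555723 = -44927425935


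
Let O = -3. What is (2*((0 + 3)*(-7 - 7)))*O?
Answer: 252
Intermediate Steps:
(2*((0 + 3)*(-7 - 7)))*O = (2*((0 + 3)*(-7 - 7)))*(-3) = (2*(3*(-14)))*(-3) = (2*(-42))*(-3) = -84*(-3) = 252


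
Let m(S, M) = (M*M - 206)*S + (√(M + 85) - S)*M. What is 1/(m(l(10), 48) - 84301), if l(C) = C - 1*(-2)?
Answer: -59701/3563902969 - 48*√133/3563902969 ≈ -1.6907e-5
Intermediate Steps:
l(C) = 2 + C (l(C) = C + 2 = 2 + C)
m(S, M) = M*(√(85 + M) - S) + S*(-206 + M²) (m(S, M) = (M² - 206)*S + (√(85 + M) - S)*M = (-206 + M²)*S + M*(√(85 + M) - S) = S*(-206 + M²) + M*(√(85 + M) - S) = M*(√(85 + M) - S) + S*(-206 + M²))
1/(m(l(10), 48) - 84301) = 1/((-206*(2 + 10) + 48*√(85 + 48) + (2 + 10)*48² - 1*48*(2 + 10)) - 84301) = 1/((-206*12 + 48*√133 + 12*2304 - 1*48*12) - 84301) = 1/((-2472 + 48*√133 + 27648 - 576) - 84301) = 1/((24600 + 48*√133) - 84301) = 1/(-59701 + 48*√133)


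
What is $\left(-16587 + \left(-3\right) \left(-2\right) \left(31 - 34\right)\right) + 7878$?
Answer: $-8727$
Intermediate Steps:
$\left(-16587 + \left(-3\right) \left(-2\right) \left(31 - 34\right)\right) + 7878 = \left(-16587 + 6 \left(-3\right)\right) + 7878 = \left(-16587 - 18\right) + 7878 = -16605 + 7878 = -8727$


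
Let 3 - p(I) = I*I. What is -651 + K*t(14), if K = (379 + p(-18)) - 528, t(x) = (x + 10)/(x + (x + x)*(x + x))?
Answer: -88463/133 ≈ -665.14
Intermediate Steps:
t(x) = (10 + x)/(x + 4*x²) (t(x) = (10 + x)/(x + (2*x)*(2*x)) = (10 + x)/(x + 4*x²))
p(I) = 3 - I² (p(I) = 3 - I*I = 3 - I²)
K = -470 (K = (379 + (3 - 1*(-18)²)) - 528 = (379 + (3 - 1*324)) - 528 = (379 + (3 - 324)) - 528 = (379 - 321) - 528 = 58 - 528 = -470)
-651 + K*t(14) = -651 - 470*(10 + 14)/(14*(1 + 4*14)) = -651 - 235*24/(7*(1 + 56)) = -651 - 235*24/(7*57) = -651 - 470*4/133 = -651 - 1880/133 = -88463/133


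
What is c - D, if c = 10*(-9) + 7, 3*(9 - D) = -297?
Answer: -191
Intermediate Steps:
D = 108 (D = 9 - ⅓*(-297) = 9 + 99 = 108)
c = -83 (c = -90 + 7 = -83)
c - D = -83 - 1*108 = -83 - 108 = -191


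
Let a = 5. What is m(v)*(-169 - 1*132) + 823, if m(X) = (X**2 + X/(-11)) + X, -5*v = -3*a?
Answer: -29776/11 ≈ -2706.9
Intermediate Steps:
v = 3 (v = -(-3)*5/5 = -1/5*(-15) = 3)
m(X) = X**2 + 10*X/11 (m(X) = (X**2 - X/11) + X = X**2 + 10*X/11)
m(v)*(-169 - 1*132) + 823 = ((1/11)*3*(10 + 11*3))*(-169 - 1*132) + 823 = ((1/11)*3*(10 + 33))*(-169 - 132) + 823 = ((1/11)*3*43)*(-301) + 823 = (129/11)*(-301) + 823 = -38829/11 + 823 = -29776/11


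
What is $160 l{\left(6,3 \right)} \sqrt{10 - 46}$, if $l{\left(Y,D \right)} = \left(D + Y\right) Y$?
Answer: $51840 i \approx 51840.0 i$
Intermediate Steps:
$l{\left(Y,D \right)} = Y \left(D + Y\right)$
$160 l{\left(6,3 \right)} \sqrt{10 - 46} = 160 \cdot 6 \left(3 + 6\right) \sqrt{10 - 46} = 160 \cdot 6 \cdot 9 \sqrt{-36} = 160 \cdot 54 \cdot 6 i = 8640 \cdot 6 i = 51840 i$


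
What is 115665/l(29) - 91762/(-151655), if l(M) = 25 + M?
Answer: 5848710241/2729790 ≈ 2142.6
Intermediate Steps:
115665/l(29) - 91762/(-151655) = 115665/(25 + 29) - 91762/(-151655) = 115665/54 - 91762*(-1/151655) = 115665*(1/54) + 91762/151655 = 38555/18 + 91762/151655 = 5848710241/2729790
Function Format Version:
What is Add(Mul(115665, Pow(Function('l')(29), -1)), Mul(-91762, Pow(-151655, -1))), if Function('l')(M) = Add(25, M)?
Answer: Rational(5848710241, 2729790) ≈ 2142.6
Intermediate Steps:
Add(Mul(115665, Pow(Function('l')(29), -1)), Mul(-91762, Pow(-151655, -1))) = Add(Mul(115665, Pow(Add(25, 29), -1)), Mul(-91762, Pow(-151655, -1))) = Add(Mul(115665, Pow(54, -1)), Mul(-91762, Rational(-1, 151655))) = Add(Mul(115665, Rational(1, 54)), Rational(91762, 151655)) = Add(Rational(38555, 18), Rational(91762, 151655)) = Rational(5848710241, 2729790)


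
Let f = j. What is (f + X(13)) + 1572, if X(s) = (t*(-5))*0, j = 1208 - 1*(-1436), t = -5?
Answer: 4216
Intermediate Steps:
j = 2644 (j = 1208 + 1436 = 2644)
f = 2644
X(s) = 0 (X(s) = -5*(-5)*0 = 25*0 = 0)
(f + X(13)) + 1572 = (2644 + 0) + 1572 = 2644 + 1572 = 4216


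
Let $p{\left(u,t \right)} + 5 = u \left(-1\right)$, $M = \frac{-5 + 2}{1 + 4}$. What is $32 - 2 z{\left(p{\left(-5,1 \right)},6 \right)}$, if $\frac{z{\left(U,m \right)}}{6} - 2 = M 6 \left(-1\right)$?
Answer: $- \frac{176}{5} \approx -35.2$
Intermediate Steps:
$M = - \frac{3}{5} \approx -0.6$
$p{\left(u,t \right)} = -5 - u$ ($p{\left(u,t \right)} = -5 + u \left(-1\right) = -5 - u$)
$z{\left(U,m \right)} = \frac{168}{5}$ ($z{\left(U,m \right)} = 12 + 6 \left(- \frac{3}{5}\right) 6 \left(-1\right) = 12 + 6 \left(\left(- \frac{18}{5}\right) \left(-1\right)\right) = 12 + 6 \cdot \frac{18}{5} = 12 + \frac{108}{5} = \frac{168}{5}$)
$32 - 2 z{\left(p{\left(-5,1 \right)},6 \right)} = 32 - \frac{336}{5} = - \frac{176}{5}$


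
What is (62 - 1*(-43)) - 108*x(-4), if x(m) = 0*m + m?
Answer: 537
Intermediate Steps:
x(m) = m (x(m) = 0 + m = m)
(62 - 1*(-43)) - 108*x(-4) = (62 - 1*(-43)) - 108*(-4) = (62 + 43) + 432 = 105 + 432 = 537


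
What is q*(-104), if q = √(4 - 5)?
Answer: -104*I ≈ -104.0*I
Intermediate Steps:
q = I (q = √(-1) = I ≈ 1.0*I)
q*(-104) = I*(-104) = -104*I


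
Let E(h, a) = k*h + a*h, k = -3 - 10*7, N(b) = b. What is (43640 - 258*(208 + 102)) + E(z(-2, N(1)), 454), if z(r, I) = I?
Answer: -35959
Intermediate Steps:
k = -73 (k = -3 - 70 = -73)
E(h, a) = -73*h + a*h
(43640 - 258*(208 + 102)) + E(z(-2, N(1)), 454) = (43640 - 258*(208 + 102)) + 1*(-73 + 454) = (43640 - 258*310) + 1*381 = (43640 - 79980) + 381 = -36340 + 381 = -35959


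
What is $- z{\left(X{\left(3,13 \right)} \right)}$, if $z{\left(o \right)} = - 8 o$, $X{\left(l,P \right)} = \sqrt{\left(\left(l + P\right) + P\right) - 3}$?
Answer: $8 \sqrt{26} \approx 40.792$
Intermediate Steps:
$X{\left(l,P \right)} = \sqrt{-3 + l + 2 P}$ ($X{\left(l,P \right)} = \sqrt{\left(\left(P + l\right) + P\right) - 3} = \sqrt{\left(l + 2 P\right) - 3} = \sqrt{-3 + l + 2 P}$)
$- z{\left(X{\left(3,13 \right)} \right)} = - \left(-8\right) \sqrt{-3 + 3 + 2 \cdot 13} = - \left(-8\right) \sqrt{-3 + 3 + 26} = - \left(-8\right) \sqrt{26} = 8 \sqrt{26}$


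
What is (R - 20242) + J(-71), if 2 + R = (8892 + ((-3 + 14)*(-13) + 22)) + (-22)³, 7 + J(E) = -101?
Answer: -22229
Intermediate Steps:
J(E) = -108 (J(E) = -7 - 101 = -108)
R = -1879 (R = -2 + ((8892 + ((-3 + 14)*(-13) + 22)) + (-22)³) = -2 + ((8892 + (11*(-13) + 22)) - 10648) = -2 + ((8892 + (-143 + 22)) - 10648) = -2 + ((8892 - 121) - 10648) = -2 + (8771 - 10648) = -2 - 1877 = -1879)
(R - 20242) + J(-71) = (-1879 - 20242) - 108 = -22121 - 108 = -22229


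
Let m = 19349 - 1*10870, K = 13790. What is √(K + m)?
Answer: √22269 ≈ 149.23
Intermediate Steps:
m = 8479 (m = 19349 - 10870 = 8479)
√(K + m) = √(13790 + 8479) = √22269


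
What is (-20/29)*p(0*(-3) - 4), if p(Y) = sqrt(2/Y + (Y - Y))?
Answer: -10*I*sqrt(2)/29 ≈ -0.48766*I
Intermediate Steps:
p(Y) = sqrt(2)*sqrt(1/Y) (p(Y) = sqrt(2/Y + 0) = sqrt(2/Y) = sqrt(2)*sqrt(1/Y))
(-20/29)*p(0*(-3) - 4) = (-20/29)*(sqrt(2)*sqrt(1/(0*(-3) - 4))) = (-20*1/29)*(sqrt(2)*sqrt(1/(0 - 4))) = -20*sqrt(2)*sqrt(1/(-4))/29 = -20*sqrt(2)*sqrt(-1/4)/29 = -20*sqrt(2)*I/2/29 = -10*I*sqrt(2)/29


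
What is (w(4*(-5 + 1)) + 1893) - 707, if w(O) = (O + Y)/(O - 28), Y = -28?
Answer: 1187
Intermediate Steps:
w(O) = 1 (w(O) = (O - 28)/(O - 28) = (-28 + O)/(-28 + O) = 1)
(w(4*(-5 + 1)) + 1893) - 707 = (1 + 1893) - 707 = 1894 - 707 = 1187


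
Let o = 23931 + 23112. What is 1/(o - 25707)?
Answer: 1/21336 ≈ 4.6869e-5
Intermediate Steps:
o = 47043
1/(o - 25707) = 1/(47043 - 25707) = 1/21336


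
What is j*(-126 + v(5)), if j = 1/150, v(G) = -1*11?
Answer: -137/150 ≈ -0.91333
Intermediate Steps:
v(G) = -11
j = 1/150 ≈ 0.0066667
j*(-126 + v(5)) = (-126 - 11)/150 = (1/150)*(-137) = -137/150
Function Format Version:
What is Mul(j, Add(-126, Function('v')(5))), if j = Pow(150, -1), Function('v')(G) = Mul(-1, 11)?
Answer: Rational(-137, 150) ≈ -0.91333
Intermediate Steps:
Function('v')(G) = -11
j = Rational(1, 150) ≈ 0.0066667
Mul(j, Add(-126, Function('v')(5))) = Mul(Rational(1, 150), Add(-126, -11)) = Mul(Rational(1, 150), -137) = Rational(-137, 150)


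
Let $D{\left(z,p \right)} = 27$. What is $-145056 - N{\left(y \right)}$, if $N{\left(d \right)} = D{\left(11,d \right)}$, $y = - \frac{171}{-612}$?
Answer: $-145083$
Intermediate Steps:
$y = \frac{19}{68}$ ($y = \left(-171\right) \left(- \frac{1}{612}\right) = \frac{19}{68} \approx 0.27941$)
$N{\left(d \right)} = 27$
$-145056 - N{\left(y \right)} = -145056 - 27 = -145083$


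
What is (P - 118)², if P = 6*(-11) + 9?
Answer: 30625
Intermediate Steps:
P = -57 (P = -66 + 9 = -57)
(P - 118)² = (-57 - 118)² = (-175)² = 30625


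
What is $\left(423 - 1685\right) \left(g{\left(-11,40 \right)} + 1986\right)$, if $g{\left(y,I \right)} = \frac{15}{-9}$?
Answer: $- \frac{7512686}{3} \approx -2.5042 \cdot 10^{6}$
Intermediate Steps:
$g{\left(y,I \right)} = - \frac{5}{3}$ ($g{\left(y,I \right)} = 15 \left(- \frac{1}{9}\right) = - \frac{5}{3}$)
$\left(423 - 1685\right) \left(g{\left(-11,40 \right)} + 1986\right) = \left(423 - 1685\right) \left(- \frac{5}{3} + 1986\right) = \left(-1262\right) \frac{5953}{3} = - \frac{7512686}{3}$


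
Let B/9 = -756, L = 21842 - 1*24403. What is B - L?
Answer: -4243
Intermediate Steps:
L = -2561 (L = 21842 - 24403 = -2561)
B = -6804 (B = 9*(-756) = -6804)
B - L = -6804 - 1*(-2561) = -6804 + 2561 = -4243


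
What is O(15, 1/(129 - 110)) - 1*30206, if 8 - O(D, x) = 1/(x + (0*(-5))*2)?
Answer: -30217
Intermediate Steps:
O(D, x) = 8 - 1/x (O(D, x) = 8 - 1/(x + (0*(-5))*2) = 8 - 1/(x + 0*2) = 8 - 1/(x + 0) = 8 - 1/x)
O(15, 1/(129 - 110)) - 1*30206 = (8 - 1/(1/(129 - 110))) - 1*30206 = (8 - 1/(1/19)) - 30206 = (8 - 1/1/19) - 30206 = (8 - 1*19) - 30206 = (8 - 19) - 30206 = -11 - 30206 = -30217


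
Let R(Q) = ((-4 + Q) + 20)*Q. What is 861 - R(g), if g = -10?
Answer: 921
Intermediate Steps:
R(Q) = Q*(16 + Q) (R(Q) = (16 + Q)*Q = Q*(16 + Q))
861 - R(g) = 861 - (-10)*(16 - 10) = 861 - (-10)*6 = 861 - 1*(-60) = 861 + 60 = 921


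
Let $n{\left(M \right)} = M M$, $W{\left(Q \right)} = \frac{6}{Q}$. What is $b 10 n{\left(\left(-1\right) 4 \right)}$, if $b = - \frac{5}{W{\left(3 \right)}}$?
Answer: $-400$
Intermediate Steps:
$n{\left(M \right)} = M^{2}$
$b = - \frac{5}{2}$ ($b = - \frac{5}{6 \cdot \frac{1}{3}} = - \frac{5}{2} \approx -2.5$)
$b 10 n{\left(\left(-1\right) 4 \right)} = \left(- \frac{5}{2}\right) 10 \left(\left(-1\right) 4\right)^{2} = - 25 \left(-4\right)^{2} = \left(-25\right) 16 = -400$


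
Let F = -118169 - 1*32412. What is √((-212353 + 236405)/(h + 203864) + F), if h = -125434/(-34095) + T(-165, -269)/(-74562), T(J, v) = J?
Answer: I*√4494077739113062497684124272840581/172756887922181 ≈ 388.05*I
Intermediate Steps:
F = -150581 (F = -118169 - 32412 = -150581)
h = 3119411861/847397130 (h = -125434/(-34095) - 165/(-74562) = -125434*(-1/34095) - 165*(-1/74562) = 125434/34095 + 55/24854 = 3119411861/847397130 ≈ 3.6812)
√((-212353 + 236405)/(h + 203864) + F) = √((-212353 + 236405)/(3119411861/847397130 + 203864) - 150581) = √(24052/(172756887922181/847397130) - 150581) = √(24052*(847397130/172756887922181) - 150581) = √(20381595770760/172756887922181 - 150581) = √(-26013884558614166401/172756887922181) = I*√4494077739113062497684124272840581/172756887922181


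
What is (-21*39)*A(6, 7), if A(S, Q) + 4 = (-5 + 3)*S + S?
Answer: 8190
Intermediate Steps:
A(S, Q) = -4 - S (A(S, Q) = -4 + ((-5 + 3)*S + S) = -4 + (-2*S + S) = -4 - S)
(-21*39)*A(6, 7) = (-21*39)*(-4 - 1*6) = -819*(-4 - 6) = -819*(-10) = 8190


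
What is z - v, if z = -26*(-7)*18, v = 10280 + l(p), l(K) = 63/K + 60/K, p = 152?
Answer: -1064731/152 ≈ -7004.8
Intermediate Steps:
l(K) = 123/K
v = 1562683/152 (v = 10280 + 123/152 = 1562683/152 ≈ 10281.)
z = 3276 (z = 182*18 = 3276)
z - v = 3276 - 1*1562683/152 = 3276 - 1562683/152 = -1064731/152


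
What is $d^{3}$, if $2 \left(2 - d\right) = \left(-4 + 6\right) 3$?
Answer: $-1$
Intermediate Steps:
$d = -1$ ($d = 2 - \frac{\left(-4 + 6\right) 3}{2} = 2 - \frac{2 \cdot 3}{2} = 2 - 3 = -1$)
$d^{3} = \left(-1\right)^{3} = -1$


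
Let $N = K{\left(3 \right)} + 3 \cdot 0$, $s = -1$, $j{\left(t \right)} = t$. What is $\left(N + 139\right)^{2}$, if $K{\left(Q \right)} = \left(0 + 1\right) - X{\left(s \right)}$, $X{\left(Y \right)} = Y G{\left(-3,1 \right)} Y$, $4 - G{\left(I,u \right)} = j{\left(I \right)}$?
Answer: $17689$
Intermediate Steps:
$G{\left(I,u \right)} = 4 - I$
$X{\left(Y \right)} = 7 Y^{2}$ ($X{\left(Y \right)} = Y \left(4 - -3\right) Y = Y \left(4 + 3\right) Y = Y 7 Y = 7 Y Y = 7 Y^{2}$)
$K{\left(Q \right)} = -6$ ($K{\left(Q \right)} = \left(0 + 1\right) - 7 \left(-1\right)^{2} = 1 - 7 \cdot 1 = 1 - 7 = -6$)
$N = -6$ ($N = -6 + 3 \cdot 0 = -6 + 0 = -6$)
$\left(N + 139\right)^{2} = \left(-6 + 139\right)^{2} = 133^{2} = 17689$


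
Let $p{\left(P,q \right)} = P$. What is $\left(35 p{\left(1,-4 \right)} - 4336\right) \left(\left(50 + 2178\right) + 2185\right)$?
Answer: $-18980313$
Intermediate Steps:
$\left(35 p{\left(1,-4 \right)} - 4336\right) \left(\left(50 + 2178\right) + 2185\right) = \left(35 \cdot 1 - 4336\right) \left(\left(50 + 2178\right) + 2185\right) = \left(35 - 4336\right) \left(2228 + 2185\right) = \left(-4301\right) 4413 = -18980313$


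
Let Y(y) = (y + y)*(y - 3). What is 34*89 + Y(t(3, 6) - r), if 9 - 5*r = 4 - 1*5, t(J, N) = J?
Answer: 3022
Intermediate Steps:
r = 2 (r = 9/5 - (4 - 1*5)/5 = 9/5 - (4 - 5)/5 = 9/5 - 1/5*(-1) = 9/5 + 1/5 = 2)
Y(y) = 2*y*(-3 + y) (Y(y) = (2*y)*(-3 + y) = 2*y*(-3 + y))
34*89 + Y(t(3, 6) - r) = 34*89 + 2*(3 - 1*2)*(-3 + (3 - 1*2)) = 3026 + 2*(3 - 2)*(-3 + (3 - 2)) = 3026 + 2*1*(-3 + 1) = 3026 + 2*1*(-2) = 3026 - 4 = 3022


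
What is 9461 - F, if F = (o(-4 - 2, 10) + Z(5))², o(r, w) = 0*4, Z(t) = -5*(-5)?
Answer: 8836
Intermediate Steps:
Z(t) = 25
o(r, w) = 0
F = 625 (F = (0 + 25)² = 25² = 625)
9461 - F = 9461 - 1*625 = 9461 - 625 = 8836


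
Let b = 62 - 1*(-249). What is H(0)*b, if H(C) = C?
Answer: 0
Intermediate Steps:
b = 311 (b = 62 + 249 = 311)
H(0)*b = 0*311 = 0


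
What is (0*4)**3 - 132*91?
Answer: -12012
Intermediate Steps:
(0*4)**3 - 132*91 = 0**3 - 12012 = 0 - 12012 = -12012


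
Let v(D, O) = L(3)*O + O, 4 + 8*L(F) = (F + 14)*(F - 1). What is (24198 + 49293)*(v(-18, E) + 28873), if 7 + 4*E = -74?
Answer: 33837387639/16 ≈ 2.1148e+9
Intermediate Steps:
E = -81/4 (E = -7/4 + (¼)*(-74) = -7/4 - 37/2 = -81/4 ≈ -20.250)
L(F) = -½ + (-1 + F)*(14 + F)/8 (L(F) = -½ + ((F + 14)*(F - 1))/8 = -½ + ((14 + F)*(-1 + F))/8 = -½ + ((-1 + F)*(14 + F))/8 = -½ + (-1 + F)*(14 + F)/8)
v(D, O) = 19*O/4 (v(D, O) = (-9/4 + (⅛)*3² + (13/8)*3)*O + O = (-9/4 + (⅛)*9 + 39/8)*O + O = (-9/4 + 9/8 + 39/8)*O + O = 15*O/4 + O = 19*O/4)
(24198 + 49293)*(v(-18, E) + 28873) = (24198 + 49293)*((19/4)*(-81/4) + 28873) = 73491*(-1539/16 + 28873) = 73491*(460429/16) = 33837387639/16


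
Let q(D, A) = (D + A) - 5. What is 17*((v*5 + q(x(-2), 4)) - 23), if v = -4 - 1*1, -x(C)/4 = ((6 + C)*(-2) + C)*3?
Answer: 1207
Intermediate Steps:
x(C) = 144 + 12*C (x(C) = -4*((6 + C)*(-2) + C)*3 = -4*((-12 - 2*C) + C)*3 = -4*(-12 - C)*3 = -4*(-36 - 3*C) = 144 + 12*C)
v = -5 (v = -4 - 1 = -5)
q(D, A) = -5 + A + D (q(D, A) = (A + D) - 5 = -5 + A + D)
17*((v*5 + q(x(-2), 4)) - 23) = 17*((-5*5 + (-5 + 4 + (144 + 12*(-2)))) - 23) = 17*((-25 + (-5 + 4 + (144 - 24))) - 23) = 17*((-25 + (-5 + 4 + 120)) - 23) = 17*((-25 + 119) - 23) = 17*(94 - 23) = 17*71 = 1207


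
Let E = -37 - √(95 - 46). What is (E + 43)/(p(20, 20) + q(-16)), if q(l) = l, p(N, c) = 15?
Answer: 1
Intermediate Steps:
E = -44 (E = -37 - √49 = -37 - 1*7 = -37 - 7 = -44)
(E + 43)/(p(20, 20) + q(-16)) = (-44 + 43)/(15 - 16) = -1/(-1) = -1*(-1) = 1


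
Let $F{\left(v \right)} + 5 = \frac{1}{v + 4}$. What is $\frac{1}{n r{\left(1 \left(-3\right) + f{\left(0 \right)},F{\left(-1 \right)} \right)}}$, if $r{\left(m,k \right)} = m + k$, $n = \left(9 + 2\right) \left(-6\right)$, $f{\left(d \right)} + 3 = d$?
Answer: $\frac{1}{704} \approx 0.0014205$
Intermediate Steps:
$f{\left(d \right)} = -3 + d$
$n = -66$ ($n = 11 \left(-6\right) = -66$)
$F{\left(v \right)} = -5 + \frac{1}{4 + v}$ ($F{\left(v \right)} = -5 + \frac{1}{v + 4} = -5 + \frac{1}{4 + v}$)
$r{\left(m,k \right)} = k + m$
$\frac{1}{n r{\left(1 \left(-3\right) + f{\left(0 \right)},F{\left(-1 \right)} \right)}} = \frac{1}{\left(-66\right) \left(\frac{-19 - -5}{4 - 1} + \left(1 \left(-3\right) + \left(-3 + 0\right)\right)\right)} = \frac{1}{\left(-66\right) \left(\frac{-19 + 5}{3} - 6\right)} = \frac{1}{\left(-66\right) \left(\frac{1}{3} \left(-14\right) - 6\right)} = \frac{1}{\left(-66\right) \left(- \frac{14}{3} - 6\right)} = \frac{1}{\left(-66\right) \left(- \frac{32}{3}\right)} = \frac{1}{704}$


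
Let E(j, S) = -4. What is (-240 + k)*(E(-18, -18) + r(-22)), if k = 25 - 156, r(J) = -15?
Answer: 7049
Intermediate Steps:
k = -131
(-240 + k)*(E(-18, -18) + r(-22)) = (-240 - 131)*(-4 - 15) = -371*(-19) = 7049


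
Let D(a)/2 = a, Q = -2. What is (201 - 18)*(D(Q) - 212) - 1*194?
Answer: -39722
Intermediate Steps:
D(a) = 2*a
(201 - 18)*(D(Q) - 212) - 1*194 = (201 - 18)*(2*(-2) - 212) - 1*194 = 183*(-4 - 212) - 194 = 183*(-216) - 194 = -39528 - 194 = -39722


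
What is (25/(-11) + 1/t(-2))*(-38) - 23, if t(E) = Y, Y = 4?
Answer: 1185/22 ≈ 53.864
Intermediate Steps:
t(E) = 4
(25/(-11) + 1/t(-2))*(-38) - 23 = (25/(-11) + 1/4)*(-38) - 23 = (25*(-1/11) + 1*(¼))*(-38) - 23 = (-25/11 + ¼)*(-38) - 23 = -89/44*(-38) - 23 = 1691/22 - 23 = 1185/22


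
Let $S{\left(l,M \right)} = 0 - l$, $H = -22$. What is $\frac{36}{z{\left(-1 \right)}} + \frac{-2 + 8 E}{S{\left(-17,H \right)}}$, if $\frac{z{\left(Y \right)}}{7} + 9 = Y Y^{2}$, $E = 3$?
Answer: $\frac{464}{595} \approx 0.77983$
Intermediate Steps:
$S{\left(l,M \right)} = - l$
$z{\left(Y \right)} = -63 + 7 Y^{3}$ ($z{\left(Y \right)} = -63 + 7 Y Y^{2} = -63 + 7 Y^{3}$)
$\frac{36}{z{\left(-1 \right)}} + \frac{-2 + 8 E}{S{\left(-17,H \right)}} = \frac{36}{-63 + 7 \left(-1\right)^{3}} + \frac{-2 + 8 \cdot 3}{\left(-1\right) \left(-17\right)} = \frac{36}{-63 + 7 \left(-1\right)} + \frac{-2 + 24}{17} = \frac{36}{-63 - 7} + 22 \cdot \frac{1}{17} = \frac{36}{-70} + \frac{22}{17} = 36 \left(- \frac{1}{70}\right) + \frac{22}{17} = - \frac{18}{35} + \frac{22}{17} = \frac{464}{595}$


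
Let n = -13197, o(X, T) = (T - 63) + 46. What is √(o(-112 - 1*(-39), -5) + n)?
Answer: I*√13219 ≈ 114.97*I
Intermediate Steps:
o(X, T) = -17 + T (o(X, T) = (-63 + T) + 46 = -17 + T)
√(o(-112 - 1*(-39), -5) + n) = √((-17 - 5) - 13197) = √(-22 - 13197) = √(-13219) = I*√13219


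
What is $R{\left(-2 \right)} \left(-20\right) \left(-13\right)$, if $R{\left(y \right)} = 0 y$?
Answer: $0$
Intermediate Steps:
$R{\left(y \right)} = 0$
$R{\left(-2 \right)} \left(-20\right) \left(-13\right) = 0 \left(-20\right) \left(-13\right) = 0 \left(-13\right) = 0$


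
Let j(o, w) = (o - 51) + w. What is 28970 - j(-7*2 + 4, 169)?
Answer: 28862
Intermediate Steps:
j(o, w) = -51 + o + w (j(o, w) = (-51 + o) + w = -51 + o + w)
28970 - j(-7*2 + 4, 169) = 28970 - (-51 + (-7*2 + 4) + 169) = 28970 - (-51 + (-14 + 4) + 169) = 28970 - (-51 - 10 + 169) = 28970 - 1*108 = 28970 - 108 = 28862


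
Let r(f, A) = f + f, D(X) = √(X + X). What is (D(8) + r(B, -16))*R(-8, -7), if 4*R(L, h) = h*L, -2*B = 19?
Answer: -210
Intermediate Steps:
B = -19/2 (B = -½*19 = -19/2 ≈ -9.5000)
R(L, h) = L*h/4 (R(L, h) = (h*L)/4 = (L*h)/4 = L*h/4)
D(X) = √2*√X (D(X) = √(2*X) = √2*√X)
r(f, A) = 2*f
(D(8) + r(B, -16))*R(-8, -7) = (√2*√8 + 2*(-19/2))*((¼)*(-8)*(-7)) = (√2*(2*√2) - 19)*14 = (4 - 19)*14 = -15*14 = -210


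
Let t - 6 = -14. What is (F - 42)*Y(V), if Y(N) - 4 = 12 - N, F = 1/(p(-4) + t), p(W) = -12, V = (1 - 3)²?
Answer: -2523/5 ≈ -504.60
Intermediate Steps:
V = 4 (V = (-2)² = 4)
t = -8 (t = 6 - 14 = -8)
F = -1/20 (F = 1/(-12 - 8) = 1/(-20) = -1/20 ≈ -0.050000)
Y(N) = 16 - N (Y(N) = 4 + (12 - N) = 16 - N)
(F - 42)*Y(V) = (-1/20 - 42)*(16 - 1*4) = -841*(16 - 4)/20 = -841/20*12 = -2523/5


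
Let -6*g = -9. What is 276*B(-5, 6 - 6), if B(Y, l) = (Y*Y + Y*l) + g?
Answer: 7314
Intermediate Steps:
g = 3/2 (g = -⅙*(-9) = 3/2 ≈ 1.5000)
B(Y, l) = 3/2 + Y² + Y*l (B(Y, l) = (Y*Y + Y*l) + 3/2 = (Y² + Y*l) + 3/2 = 3/2 + Y² + Y*l)
276*B(-5, 6 - 6) = 276*(3/2 + (-5)² - 5*(6 - 6)) = 276*(3/2 + 25 - 5*0) = 276*(3/2 + 25 + 0) = 276*(53/2) = 7314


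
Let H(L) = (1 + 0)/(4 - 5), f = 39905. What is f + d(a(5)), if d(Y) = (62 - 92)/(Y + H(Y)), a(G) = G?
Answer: 79795/2 ≈ 39898.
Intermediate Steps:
H(L) = -1 (H(L) = 1/(-1) = 1*(-1) = -1)
d(Y) = -30/(-1 + Y) (d(Y) = (62 - 92)/(Y - 1) = -30/(-1 + Y))
f + d(a(5)) = 39905 - 30/(-1 + 5) = 39905 - 30/4 = 39905 - 30*¼ = 39905 - 15/2 = 79795/2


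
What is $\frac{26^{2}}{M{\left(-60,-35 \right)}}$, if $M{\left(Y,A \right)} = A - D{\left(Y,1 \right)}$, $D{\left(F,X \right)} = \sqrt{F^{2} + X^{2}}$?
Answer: $\frac{5915}{594} - \frac{169 \sqrt{3601}}{594} \approx -7.1152$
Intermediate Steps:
$M{\left(Y,A \right)} = A - \sqrt{1 + Y^{2}}$ ($M{\left(Y,A \right)} = A - \sqrt{Y^{2} + 1^{2}} = A - \sqrt{Y^{2} + 1} = A - \sqrt{1 + Y^{2}}$)
$\frac{26^{2}}{M{\left(-60,-35 \right)}} = \frac{26^{2}}{-35 - \sqrt{1 + \left(-60\right)^{2}}} = \frac{676}{-35 - \sqrt{1 + 3600}} = \frac{676}{-35 - \sqrt{3601}}$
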